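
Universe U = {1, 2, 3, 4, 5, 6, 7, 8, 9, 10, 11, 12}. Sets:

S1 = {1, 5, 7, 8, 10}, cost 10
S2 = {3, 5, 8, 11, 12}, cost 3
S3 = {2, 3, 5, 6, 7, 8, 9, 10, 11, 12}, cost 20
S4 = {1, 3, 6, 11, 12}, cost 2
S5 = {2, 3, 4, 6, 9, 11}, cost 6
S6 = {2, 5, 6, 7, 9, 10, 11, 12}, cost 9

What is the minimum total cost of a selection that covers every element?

S1, S4, S5 cover every element at cost 10 + 2 + 6 = 18.
Any cover uses at least 3 sets; among all covering selections none totals below 18.
Greedy by coverage-per-cost would pick S4, S2, S5, S6 for 20 — worse than the optimum 18.

18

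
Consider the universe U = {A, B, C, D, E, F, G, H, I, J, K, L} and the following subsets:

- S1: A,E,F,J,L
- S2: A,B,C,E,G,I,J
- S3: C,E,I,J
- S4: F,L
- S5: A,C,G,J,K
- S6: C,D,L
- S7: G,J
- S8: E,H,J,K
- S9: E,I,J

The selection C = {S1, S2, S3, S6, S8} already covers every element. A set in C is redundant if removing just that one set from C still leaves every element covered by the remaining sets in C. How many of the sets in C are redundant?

1

Drop S1: F uncovered — not redundant.
Drop S2: B, G uncovered — not redundant.
Drop S3: the rest still cover every element — redundant.
Drop S6: D uncovered — not redundant.
Drop S8: H, K uncovered — not redundant.
1 redundant: S3.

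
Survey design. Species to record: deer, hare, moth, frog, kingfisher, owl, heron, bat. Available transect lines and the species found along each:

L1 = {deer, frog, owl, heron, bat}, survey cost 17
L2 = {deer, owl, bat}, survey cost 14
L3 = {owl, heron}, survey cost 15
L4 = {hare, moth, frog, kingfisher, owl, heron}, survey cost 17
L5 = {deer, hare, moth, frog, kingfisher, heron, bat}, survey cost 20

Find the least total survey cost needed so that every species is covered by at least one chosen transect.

31

L2, L4 cover every species at survey cost 14 + 17 = 31.
Any cover uses at least 2 transects; among all covering selections none totals below 31.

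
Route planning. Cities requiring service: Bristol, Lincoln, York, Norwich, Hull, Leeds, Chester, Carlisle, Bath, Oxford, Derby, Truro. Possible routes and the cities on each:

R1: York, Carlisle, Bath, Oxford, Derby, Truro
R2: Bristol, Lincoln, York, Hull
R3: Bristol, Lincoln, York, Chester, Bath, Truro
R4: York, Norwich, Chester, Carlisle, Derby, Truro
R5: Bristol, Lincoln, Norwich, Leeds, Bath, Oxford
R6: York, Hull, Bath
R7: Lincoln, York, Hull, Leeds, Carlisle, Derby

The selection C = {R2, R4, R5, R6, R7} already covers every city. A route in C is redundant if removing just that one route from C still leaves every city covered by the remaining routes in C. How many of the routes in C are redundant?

3

Drop R2: the rest still cover every city — redundant.
Drop R4: Chester, Truro uncovered — not redundant.
Drop R5: Oxford uncovered — not redundant.
Drop R6: the rest still cover every city — redundant.
Drop R7: the rest still cover every city — redundant.
3 redundant: R2, R6, R7.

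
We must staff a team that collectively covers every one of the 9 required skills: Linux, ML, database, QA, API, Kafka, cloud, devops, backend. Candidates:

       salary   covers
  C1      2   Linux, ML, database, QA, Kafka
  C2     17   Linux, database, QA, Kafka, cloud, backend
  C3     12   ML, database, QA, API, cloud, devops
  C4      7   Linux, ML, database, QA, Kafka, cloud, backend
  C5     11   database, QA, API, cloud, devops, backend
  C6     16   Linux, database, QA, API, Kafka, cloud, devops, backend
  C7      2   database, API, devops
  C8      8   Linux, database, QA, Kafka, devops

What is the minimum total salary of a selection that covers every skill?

C4, C7 cover every skill at salary 7 + 2 = 9.
Any cover uses at least 2 candidates; among all covering selections none totals below 9.
Greedy by coverage-per-salary would pick C1, C7, C4 for 11 — worse than the optimum 9.

9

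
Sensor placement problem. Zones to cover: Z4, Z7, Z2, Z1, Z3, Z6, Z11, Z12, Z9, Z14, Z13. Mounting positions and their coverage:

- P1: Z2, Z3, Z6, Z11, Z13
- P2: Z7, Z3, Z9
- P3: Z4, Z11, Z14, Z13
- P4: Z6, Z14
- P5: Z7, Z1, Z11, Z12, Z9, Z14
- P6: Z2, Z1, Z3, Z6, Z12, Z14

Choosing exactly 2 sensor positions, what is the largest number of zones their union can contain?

10

Choosing P1, P5 covers {Z7, Z2, Z1, Z3, Z6, Z11, Z12, Z9, Z14, Z13} — 10 zones.
No choice of 2 sensor positions does better; here Z4 is left uncovered.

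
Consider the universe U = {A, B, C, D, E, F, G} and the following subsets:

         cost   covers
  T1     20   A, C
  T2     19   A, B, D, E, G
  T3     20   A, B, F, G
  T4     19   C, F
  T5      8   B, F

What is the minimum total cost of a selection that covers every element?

T2, T4 cover every element at cost 19 + 19 = 38.
Any cover uses at least 2 sets; among all covering selections none totals below 38.
Greedy by coverage-per-cost would pick T2, T5, T4 for 46 — worse than the optimum 38.

38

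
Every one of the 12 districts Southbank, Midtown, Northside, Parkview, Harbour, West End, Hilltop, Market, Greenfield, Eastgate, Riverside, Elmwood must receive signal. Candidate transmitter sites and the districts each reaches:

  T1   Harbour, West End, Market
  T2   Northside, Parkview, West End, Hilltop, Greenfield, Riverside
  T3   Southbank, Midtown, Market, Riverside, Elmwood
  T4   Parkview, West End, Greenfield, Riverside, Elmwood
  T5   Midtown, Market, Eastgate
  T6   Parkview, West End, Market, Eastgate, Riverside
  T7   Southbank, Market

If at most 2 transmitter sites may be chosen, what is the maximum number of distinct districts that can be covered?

10

Choosing T2, T3 covers {Southbank, Midtown, Northside, Parkview, West End, Hilltop, Market, Greenfield, Riverside, Elmwood} — 10 districts.
No choice of 2 transmitter sites does better; here Harbour, Eastgate are left uncovered.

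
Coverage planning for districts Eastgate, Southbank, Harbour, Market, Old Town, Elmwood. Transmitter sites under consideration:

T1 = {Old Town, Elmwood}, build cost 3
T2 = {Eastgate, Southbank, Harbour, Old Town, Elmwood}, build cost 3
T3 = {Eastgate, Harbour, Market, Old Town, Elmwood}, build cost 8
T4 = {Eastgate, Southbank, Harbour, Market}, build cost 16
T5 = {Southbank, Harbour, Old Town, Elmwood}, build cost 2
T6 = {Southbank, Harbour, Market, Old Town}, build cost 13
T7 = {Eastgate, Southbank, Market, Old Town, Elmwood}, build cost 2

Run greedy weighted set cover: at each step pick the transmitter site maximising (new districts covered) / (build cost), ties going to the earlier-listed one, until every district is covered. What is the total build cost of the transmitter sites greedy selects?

Pick 1: T7 adds 5 new (Eastgate, Southbank, Market, Old Town, Elmwood) at build cost 2 (ratio 5/2).
Pick 2: T5 adds 1 new (Harbour) at build cost 2 (ratio 1/2).
Greedy total build cost: 2 + 2 = 4.

4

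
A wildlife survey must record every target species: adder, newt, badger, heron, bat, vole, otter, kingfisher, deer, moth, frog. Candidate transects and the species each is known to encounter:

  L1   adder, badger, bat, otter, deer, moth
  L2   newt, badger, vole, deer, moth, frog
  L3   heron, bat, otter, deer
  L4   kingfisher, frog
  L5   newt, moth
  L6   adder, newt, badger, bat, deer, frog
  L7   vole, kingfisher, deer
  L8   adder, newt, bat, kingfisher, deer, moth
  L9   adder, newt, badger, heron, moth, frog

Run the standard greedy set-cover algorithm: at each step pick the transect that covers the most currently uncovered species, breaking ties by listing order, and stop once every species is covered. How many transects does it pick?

4

Pick 1: L1 covers 6 new species (adder, badger, bat, otter, deer, moth).
Pick 2: L2 covers 3 new species (newt, vole, frog).
Pick 3: L3 covers 1 new species (heron).
Pick 4: L4 covers 1 new species (kingfisher).
Greedy uses 4 transects. (The true minimum is 3.)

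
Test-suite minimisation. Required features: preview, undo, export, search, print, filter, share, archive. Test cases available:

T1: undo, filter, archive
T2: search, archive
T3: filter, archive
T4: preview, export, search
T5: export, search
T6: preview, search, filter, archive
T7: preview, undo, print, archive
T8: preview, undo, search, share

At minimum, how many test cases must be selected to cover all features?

T1, T4, T7, T8 together cover {preview, undo, export, search, print, filter, share, archive} — every feature.
No 3 of the 8 test cases cover everything (all 56 triples fall short), so 4 is minimum.

4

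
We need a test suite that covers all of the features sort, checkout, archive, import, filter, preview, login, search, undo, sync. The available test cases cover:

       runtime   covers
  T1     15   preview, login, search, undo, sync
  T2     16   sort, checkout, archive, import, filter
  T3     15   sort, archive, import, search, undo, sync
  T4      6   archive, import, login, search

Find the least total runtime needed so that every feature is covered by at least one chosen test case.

31

T1, T2 cover every feature at runtime 15 + 16 = 31.
Any cover uses at least 2 test cases; among all covering selections none totals below 31.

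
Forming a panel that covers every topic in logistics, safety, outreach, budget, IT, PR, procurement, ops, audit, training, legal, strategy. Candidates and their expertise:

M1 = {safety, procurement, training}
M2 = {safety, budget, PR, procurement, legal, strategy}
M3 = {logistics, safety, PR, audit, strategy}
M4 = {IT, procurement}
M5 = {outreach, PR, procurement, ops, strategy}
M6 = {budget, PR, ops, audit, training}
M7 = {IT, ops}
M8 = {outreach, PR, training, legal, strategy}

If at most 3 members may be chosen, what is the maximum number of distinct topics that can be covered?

10

Choosing M1, M6, M8 covers {safety, outreach, budget, PR, procurement, ops, audit, training, legal, strategy} — 10 topics.
No choice of 3 members does better; here logistics, IT are left uncovered.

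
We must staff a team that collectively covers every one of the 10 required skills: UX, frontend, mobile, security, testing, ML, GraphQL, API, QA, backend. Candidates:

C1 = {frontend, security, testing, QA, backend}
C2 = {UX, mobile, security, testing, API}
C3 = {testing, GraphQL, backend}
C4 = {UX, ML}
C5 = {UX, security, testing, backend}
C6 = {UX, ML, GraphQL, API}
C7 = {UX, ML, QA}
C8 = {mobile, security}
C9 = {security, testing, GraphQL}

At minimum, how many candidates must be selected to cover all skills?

3

C1, C2, C6 together cover {UX, frontend, mobile, security, testing, ML, GraphQL, API, QA, backend} — every skill.
No 2 of the 9 candidates cover everything (all 36 pairs fall short), so 3 is minimum.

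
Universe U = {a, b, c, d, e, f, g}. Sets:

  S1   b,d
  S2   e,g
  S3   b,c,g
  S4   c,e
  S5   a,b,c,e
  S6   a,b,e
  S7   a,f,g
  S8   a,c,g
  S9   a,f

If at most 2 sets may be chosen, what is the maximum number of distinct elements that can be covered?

6

Choosing S5, S7 covers {a, b, c, e, f, g} — 6 elements.
No choice of 2 sets does better; here d is left uncovered.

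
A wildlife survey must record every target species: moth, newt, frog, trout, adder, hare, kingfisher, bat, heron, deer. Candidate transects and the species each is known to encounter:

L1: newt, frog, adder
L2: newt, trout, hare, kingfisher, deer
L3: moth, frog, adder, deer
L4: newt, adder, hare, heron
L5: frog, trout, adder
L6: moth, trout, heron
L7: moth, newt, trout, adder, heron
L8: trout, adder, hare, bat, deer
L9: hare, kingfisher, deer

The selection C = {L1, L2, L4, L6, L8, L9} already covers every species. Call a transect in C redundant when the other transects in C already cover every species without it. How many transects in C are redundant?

3

Drop L1: frog uncovered — not redundant.
Drop L2: the rest still cover every species — redundant.
Drop L4: the rest still cover every species — redundant.
Drop L6: moth uncovered — not redundant.
Drop L8: bat uncovered — not redundant.
Drop L9: the rest still cover every species — redundant.
3 redundant: L2, L4, L9.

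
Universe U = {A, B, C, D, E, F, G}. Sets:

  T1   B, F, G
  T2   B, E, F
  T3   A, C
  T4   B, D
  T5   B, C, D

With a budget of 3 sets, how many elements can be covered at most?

6

Choosing T1, T2, T3 covers {A, B, C, E, F, G} — 6 elements.
No choice of 3 sets does better; here D is left uncovered.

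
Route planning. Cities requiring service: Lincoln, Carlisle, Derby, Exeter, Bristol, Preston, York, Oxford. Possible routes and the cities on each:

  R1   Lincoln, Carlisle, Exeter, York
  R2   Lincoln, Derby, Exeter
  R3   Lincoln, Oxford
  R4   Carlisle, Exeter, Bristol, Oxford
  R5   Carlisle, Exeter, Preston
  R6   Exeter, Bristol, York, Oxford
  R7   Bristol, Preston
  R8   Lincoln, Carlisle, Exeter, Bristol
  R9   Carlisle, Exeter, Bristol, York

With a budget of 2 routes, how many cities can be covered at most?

6

Choosing R1, R4 covers {Lincoln, Carlisle, Exeter, Bristol, York, Oxford} — 6 cities.
No choice of 2 routes does better; here Derby, Preston are left uncovered.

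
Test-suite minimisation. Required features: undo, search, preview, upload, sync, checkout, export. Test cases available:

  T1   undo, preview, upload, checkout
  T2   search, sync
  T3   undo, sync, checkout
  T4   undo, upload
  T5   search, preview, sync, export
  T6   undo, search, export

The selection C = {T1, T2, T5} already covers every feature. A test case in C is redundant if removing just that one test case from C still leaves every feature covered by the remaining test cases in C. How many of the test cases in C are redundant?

Drop T1: undo, upload, checkout uncovered — not redundant.
Drop T2: the rest still cover every feature — redundant.
Drop T5: export uncovered — not redundant.
1 redundant: T2.

1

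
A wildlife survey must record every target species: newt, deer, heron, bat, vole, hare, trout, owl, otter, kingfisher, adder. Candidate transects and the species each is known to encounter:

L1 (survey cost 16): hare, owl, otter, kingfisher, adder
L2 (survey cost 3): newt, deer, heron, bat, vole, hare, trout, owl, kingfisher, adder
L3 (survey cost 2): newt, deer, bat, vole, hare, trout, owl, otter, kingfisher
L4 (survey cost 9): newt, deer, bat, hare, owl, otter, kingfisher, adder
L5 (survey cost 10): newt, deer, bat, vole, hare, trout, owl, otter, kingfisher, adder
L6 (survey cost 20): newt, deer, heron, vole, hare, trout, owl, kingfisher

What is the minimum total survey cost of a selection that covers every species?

L2, L3 cover every species at survey cost 3 + 2 = 5.
Any cover uses at least 2 transects; among all covering selections none totals below 5.

5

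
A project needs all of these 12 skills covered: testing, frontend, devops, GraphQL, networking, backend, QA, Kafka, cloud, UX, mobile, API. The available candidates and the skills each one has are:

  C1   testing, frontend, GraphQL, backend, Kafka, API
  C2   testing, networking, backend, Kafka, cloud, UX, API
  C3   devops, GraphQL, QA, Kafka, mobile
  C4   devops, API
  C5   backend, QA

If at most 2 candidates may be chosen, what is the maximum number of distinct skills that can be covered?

Choosing C2, C3 covers {testing, devops, GraphQL, networking, backend, QA, Kafka, cloud, UX, mobile, API} — 11 skills.
No choice of 2 candidates does better; here frontend is left uncovered.

11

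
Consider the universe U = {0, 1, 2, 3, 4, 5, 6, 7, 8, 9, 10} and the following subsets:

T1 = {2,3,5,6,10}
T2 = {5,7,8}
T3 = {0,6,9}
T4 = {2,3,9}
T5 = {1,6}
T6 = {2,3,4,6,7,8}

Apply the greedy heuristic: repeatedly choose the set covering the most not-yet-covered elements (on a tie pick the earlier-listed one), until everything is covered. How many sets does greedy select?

4

Pick 1: T6 covers 6 new elements (2, 3, 4, 6, 7, 8).
Pick 2: T1 covers 2 new elements (5, 10).
Pick 3: T3 covers 2 new elements (0, 9).
Pick 4: T5 covers 1 new elements (1).
Greedy uses 4 sets.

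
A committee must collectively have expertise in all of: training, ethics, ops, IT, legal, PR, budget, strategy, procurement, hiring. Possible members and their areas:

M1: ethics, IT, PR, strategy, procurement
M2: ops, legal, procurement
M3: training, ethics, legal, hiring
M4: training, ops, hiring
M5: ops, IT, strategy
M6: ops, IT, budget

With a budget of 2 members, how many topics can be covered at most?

8

Choosing M1, M3 covers {training, ethics, IT, legal, PR, strategy, procurement, hiring} — 8 topics.
No choice of 2 members does better; here ops, budget are left uncovered.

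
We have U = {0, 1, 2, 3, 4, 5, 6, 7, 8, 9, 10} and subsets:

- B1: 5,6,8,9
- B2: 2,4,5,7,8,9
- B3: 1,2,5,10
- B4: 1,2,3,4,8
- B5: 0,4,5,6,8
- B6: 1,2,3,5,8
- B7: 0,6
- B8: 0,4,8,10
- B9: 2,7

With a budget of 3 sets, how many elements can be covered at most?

10

Choosing B1, B4, B8 covers {0, 1, 2, 3, 4, 5, 6, 8, 9, 10} — 10 elements.
No choice of 3 sets does better; here 7 is left uncovered.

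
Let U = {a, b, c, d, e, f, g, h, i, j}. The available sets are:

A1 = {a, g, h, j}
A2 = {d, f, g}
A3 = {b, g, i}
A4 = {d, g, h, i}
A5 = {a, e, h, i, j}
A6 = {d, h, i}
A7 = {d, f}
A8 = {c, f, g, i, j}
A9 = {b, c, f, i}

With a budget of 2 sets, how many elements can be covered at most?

8

Choosing A1, A9 covers {a, b, c, f, g, h, i, j} — 8 elements.
No choice of 2 sets does better; here d, e are left uncovered.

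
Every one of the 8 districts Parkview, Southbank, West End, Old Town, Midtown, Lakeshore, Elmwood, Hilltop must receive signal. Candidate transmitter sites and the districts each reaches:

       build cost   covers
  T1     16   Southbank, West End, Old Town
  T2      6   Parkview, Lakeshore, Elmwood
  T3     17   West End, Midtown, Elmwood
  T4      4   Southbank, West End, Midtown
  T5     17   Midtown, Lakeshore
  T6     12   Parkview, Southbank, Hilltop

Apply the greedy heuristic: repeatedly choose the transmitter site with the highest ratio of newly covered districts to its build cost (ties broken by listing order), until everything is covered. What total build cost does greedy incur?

38

Pick 1: T4 adds 3 new (Southbank, West End, Midtown) at build cost 4 (ratio 3/4).
Pick 2: T2 adds 3 new (Parkview, Lakeshore, Elmwood) at build cost 6 (ratio 3/6).
Pick 3: T6 adds 1 new (Hilltop) at build cost 12 (ratio 1/12).
Pick 4: T1 adds 1 new (Old Town) at build cost 16 (ratio 1/16).
Greedy total build cost: 4 + 6 + 12 + 16 = 38.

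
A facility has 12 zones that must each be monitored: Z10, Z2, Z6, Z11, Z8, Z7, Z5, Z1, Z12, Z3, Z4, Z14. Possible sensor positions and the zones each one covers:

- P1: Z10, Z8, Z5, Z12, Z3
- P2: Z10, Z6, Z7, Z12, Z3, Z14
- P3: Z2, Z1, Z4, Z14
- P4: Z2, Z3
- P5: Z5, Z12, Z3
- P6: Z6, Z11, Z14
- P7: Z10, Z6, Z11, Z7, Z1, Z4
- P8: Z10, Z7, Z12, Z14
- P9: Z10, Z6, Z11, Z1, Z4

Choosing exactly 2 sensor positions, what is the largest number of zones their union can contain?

10

Choosing P1, P7 covers {Z10, Z6, Z11, Z8, Z7, Z5, Z1, Z12, Z3, Z4} — 10 zones.
No choice of 2 sensor positions does better; here Z2, Z14 are left uncovered.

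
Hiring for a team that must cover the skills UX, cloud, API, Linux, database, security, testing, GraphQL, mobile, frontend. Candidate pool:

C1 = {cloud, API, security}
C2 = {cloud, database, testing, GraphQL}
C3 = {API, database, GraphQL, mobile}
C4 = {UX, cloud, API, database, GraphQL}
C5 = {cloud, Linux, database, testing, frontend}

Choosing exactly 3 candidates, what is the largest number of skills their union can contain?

9

Choosing C1, C3, C5 covers {cloud, API, Linux, database, security, testing, GraphQL, mobile, frontend} — 9 skills.
No choice of 3 candidates does better; here UX is left uncovered.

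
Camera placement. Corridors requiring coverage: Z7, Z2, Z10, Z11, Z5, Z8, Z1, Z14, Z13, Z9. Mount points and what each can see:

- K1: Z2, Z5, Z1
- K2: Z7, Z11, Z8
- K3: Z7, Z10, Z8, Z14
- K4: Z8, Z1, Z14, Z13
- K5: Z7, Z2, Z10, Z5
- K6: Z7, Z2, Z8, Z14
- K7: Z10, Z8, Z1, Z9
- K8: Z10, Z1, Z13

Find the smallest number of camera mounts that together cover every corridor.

K1, K2, K4, K7 together cover {Z7, Z2, Z10, Z11, Z5, Z8, Z1, Z14, Z13, Z9} — every corridor.
No 3 of the 8 camera mounts cover everything (all 56 triples fall short), so 4 is minimum.
Greedy (largest uncovered first) would take K3, K1, K2, K4, K7 — 5 camera mounts — but 4 suffice.

4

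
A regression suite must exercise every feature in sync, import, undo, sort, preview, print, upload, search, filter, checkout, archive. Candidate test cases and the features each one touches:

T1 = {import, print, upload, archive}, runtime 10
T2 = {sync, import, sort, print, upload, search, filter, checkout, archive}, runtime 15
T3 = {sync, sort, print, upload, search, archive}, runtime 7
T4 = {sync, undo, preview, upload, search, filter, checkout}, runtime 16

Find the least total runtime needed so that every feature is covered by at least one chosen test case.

T2, T4 cover every feature at runtime 15 + 16 = 31.
Any cover uses at least 2 test cases; among all covering selections none totals below 31.
Greedy by coverage-per-runtime would pick T3, T4, T1 for 33 — worse than the optimum 31.

31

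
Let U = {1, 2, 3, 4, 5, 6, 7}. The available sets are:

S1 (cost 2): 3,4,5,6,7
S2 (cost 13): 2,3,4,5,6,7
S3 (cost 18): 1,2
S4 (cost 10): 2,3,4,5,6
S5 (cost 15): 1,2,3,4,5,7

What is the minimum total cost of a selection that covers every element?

S1, S5 cover every element at cost 2 + 15 = 17.
Any cover uses at least 2 sets; among all covering selections none totals below 17.

17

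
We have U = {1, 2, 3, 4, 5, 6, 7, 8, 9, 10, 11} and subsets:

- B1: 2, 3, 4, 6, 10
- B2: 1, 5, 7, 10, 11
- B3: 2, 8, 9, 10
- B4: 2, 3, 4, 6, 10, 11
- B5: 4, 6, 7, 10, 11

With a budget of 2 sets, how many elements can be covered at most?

Choosing B1, B2 covers {1, 2, 3, 4, 5, 6, 7, 10, 11} — 9 elements.
No choice of 2 sets does better; here 8, 9 are left uncovered.

9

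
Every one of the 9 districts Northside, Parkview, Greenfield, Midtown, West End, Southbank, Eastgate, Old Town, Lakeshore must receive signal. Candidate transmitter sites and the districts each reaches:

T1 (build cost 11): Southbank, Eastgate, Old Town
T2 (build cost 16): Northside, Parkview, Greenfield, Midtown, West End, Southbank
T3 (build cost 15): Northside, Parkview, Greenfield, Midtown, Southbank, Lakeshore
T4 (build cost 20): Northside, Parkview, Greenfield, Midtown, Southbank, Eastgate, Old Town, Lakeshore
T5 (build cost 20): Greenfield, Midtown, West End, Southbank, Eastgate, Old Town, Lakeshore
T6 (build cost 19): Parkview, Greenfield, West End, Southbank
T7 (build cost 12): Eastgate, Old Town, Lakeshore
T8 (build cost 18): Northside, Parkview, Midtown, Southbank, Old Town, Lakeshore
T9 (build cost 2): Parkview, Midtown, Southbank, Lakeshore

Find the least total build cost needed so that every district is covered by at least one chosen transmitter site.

T2, T7 cover every district at build cost 16 + 12 = 28.
Any cover uses at least 2 transmitter sites; among all covering selections none totals below 28.
Greedy by coverage-per-build cost would pick T9, T4, T2 for 38 — worse than the optimum 28.

28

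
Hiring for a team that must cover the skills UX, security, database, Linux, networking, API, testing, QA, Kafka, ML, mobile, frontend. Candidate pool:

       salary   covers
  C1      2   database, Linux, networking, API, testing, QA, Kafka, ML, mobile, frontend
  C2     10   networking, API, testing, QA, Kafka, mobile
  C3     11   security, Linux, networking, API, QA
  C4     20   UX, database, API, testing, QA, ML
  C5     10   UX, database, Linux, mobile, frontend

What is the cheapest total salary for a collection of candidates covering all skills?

23

C1, C3, C5 cover every skill at salary 2 + 11 + 10 = 23.
Any cover uses at least 3 candidates; among all covering selections none totals below 23.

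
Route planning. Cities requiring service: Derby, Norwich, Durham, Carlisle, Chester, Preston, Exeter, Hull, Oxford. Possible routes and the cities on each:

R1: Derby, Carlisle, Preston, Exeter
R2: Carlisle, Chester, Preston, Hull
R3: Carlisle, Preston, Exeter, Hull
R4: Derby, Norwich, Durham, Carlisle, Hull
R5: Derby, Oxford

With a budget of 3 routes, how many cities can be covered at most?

Choosing R1, R2, R4 covers {Derby, Norwich, Durham, Carlisle, Chester, Preston, Exeter, Hull} — 8 cities.
No choice of 3 routes does better; here Oxford is left uncovered.

8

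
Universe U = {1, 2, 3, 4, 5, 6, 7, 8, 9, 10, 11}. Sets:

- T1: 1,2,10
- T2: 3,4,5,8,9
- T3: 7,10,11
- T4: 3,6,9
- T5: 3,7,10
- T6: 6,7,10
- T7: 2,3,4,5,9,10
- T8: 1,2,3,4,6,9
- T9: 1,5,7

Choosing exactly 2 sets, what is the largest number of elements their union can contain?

9

Choosing T3, T8 covers {1, 2, 3, 4, 6, 7, 9, 10, 11} — 9 elements.
No choice of 2 sets does better; here 5, 8 are left uncovered.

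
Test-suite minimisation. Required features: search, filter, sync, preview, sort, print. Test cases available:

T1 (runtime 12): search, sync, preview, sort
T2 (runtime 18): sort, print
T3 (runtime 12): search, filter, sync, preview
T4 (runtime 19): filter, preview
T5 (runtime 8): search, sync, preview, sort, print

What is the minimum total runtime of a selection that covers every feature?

T3, T5 cover every feature at runtime 12 + 8 = 20.
Any cover uses at least 2 test cases; among all covering selections none totals below 20.

20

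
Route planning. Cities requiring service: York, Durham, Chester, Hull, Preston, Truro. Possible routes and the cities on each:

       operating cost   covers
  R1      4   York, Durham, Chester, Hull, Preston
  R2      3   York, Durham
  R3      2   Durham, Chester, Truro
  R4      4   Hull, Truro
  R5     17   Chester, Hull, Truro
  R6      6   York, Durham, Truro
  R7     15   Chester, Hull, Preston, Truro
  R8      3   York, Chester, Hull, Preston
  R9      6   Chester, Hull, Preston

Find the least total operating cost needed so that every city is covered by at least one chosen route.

5

R3, R8 cover every city at operating cost 2 + 3 = 5.
Any cover uses at least 2 routes; among all covering selections none totals below 5.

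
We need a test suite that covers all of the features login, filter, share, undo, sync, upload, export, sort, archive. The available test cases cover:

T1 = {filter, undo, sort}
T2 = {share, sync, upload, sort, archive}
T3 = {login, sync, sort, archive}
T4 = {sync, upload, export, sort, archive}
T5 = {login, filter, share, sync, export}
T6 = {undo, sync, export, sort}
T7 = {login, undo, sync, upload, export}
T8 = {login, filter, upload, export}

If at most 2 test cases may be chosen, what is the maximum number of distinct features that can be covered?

8

Choosing T2, T5 covers {login, filter, share, sync, upload, export, sort, archive} — 8 features.
No choice of 2 test cases does better; here undo is left uncovered.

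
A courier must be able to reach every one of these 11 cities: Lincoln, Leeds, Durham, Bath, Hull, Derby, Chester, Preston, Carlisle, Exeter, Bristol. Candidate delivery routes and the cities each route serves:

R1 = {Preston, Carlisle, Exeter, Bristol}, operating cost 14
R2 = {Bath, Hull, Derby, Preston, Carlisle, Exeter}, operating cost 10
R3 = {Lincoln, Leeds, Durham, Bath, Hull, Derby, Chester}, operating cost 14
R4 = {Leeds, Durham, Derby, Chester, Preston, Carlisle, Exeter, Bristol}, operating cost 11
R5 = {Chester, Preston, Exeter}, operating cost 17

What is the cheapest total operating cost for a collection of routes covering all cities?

R3, R4 cover every city at operating cost 14 + 11 = 25.
Any cover uses at least 2 routes; among all covering selections none totals below 25.

25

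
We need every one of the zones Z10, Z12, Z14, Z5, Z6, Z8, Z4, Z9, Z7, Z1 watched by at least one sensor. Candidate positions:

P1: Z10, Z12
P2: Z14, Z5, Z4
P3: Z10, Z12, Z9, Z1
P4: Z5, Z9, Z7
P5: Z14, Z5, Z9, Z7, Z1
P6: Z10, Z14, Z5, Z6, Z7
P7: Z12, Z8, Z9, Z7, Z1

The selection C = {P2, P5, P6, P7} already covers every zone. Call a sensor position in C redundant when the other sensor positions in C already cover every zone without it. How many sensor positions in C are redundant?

Drop P2: Z4 uncovered — not redundant.
Drop P5: the rest still cover every zone — redundant.
Drop P6: Z10, Z6 uncovered — not redundant.
Drop P7: Z12, Z8 uncovered — not redundant.
1 redundant: P5.

1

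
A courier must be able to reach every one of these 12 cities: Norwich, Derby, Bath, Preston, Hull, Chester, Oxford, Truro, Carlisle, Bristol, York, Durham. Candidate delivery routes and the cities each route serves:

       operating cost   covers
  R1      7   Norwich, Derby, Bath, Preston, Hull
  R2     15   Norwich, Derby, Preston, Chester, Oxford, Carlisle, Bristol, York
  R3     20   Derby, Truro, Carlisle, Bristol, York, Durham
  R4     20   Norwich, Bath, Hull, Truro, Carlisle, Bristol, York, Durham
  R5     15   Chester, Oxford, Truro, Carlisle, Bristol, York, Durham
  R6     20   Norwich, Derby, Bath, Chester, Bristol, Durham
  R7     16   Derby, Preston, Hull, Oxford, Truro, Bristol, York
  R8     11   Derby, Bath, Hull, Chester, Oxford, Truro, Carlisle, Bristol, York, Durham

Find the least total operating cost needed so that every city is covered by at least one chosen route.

18

R1, R8 cover every city at operating cost 7 + 11 = 18.
Any cover uses at least 2 routes; among all covering selections none totals below 18.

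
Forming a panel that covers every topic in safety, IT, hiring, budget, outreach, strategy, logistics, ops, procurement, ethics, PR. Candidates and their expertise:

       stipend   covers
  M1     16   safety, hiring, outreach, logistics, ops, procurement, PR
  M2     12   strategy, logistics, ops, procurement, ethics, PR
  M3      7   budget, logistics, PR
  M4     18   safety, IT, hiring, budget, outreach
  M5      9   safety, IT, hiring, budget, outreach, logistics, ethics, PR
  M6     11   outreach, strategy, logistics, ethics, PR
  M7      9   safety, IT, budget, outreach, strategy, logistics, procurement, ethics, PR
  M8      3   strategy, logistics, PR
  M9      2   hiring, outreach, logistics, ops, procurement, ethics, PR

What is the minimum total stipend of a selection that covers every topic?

M7, M9 cover every topic at stipend 9 + 2 = 11.
Any cover uses at least 2 members; among all covering selections none totals below 11.

11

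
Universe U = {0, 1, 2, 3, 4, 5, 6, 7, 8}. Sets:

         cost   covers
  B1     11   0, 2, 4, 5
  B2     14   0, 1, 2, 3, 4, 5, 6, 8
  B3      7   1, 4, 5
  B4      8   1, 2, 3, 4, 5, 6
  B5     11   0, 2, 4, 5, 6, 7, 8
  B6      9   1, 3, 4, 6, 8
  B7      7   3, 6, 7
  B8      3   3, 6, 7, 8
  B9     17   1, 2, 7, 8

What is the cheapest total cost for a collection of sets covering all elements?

B2, B8 cover every element at cost 14 + 3 = 17.
Any cover uses at least 2 sets; among all covering selections none totals below 17.

17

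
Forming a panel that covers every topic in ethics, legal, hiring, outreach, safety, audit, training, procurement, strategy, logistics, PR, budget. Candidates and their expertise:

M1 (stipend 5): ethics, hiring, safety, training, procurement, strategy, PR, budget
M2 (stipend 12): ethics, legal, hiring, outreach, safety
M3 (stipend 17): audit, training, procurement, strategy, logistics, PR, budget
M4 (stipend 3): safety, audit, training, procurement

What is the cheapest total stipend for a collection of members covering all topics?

M2, M3 cover every topic at stipend 12 + 17 = 29.
Any cover uses at least 2 members; among all covering selections none totals below 29.

29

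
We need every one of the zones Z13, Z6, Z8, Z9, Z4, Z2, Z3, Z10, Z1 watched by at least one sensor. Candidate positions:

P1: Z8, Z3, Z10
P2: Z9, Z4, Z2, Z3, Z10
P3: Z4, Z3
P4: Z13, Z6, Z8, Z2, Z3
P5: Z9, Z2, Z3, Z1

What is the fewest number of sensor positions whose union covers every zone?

P2, P4, P5 together cover {Z13, Z6, Z8, Z9, Z4, Z2, Z3, Z10, Z1} — every zone.
No 2 of the 5 sensor positions cover everything (all 10 pairs fall short), so 3 is minimum.

3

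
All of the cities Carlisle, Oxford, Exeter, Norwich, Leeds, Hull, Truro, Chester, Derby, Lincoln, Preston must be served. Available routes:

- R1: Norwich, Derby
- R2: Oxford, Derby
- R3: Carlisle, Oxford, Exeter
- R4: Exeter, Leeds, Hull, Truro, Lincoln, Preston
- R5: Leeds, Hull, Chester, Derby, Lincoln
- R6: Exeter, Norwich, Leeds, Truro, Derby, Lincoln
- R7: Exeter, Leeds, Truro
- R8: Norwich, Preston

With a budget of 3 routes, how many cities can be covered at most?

10

Choosing R1, R3, R4 covers {Carlisle, Oxford, Exeter, Norwich, Leeds, Hull, Truro, Derby, Lincoln, Preston} — 10 cities.
No choice of 3 routes does better; here Chester is left uncovered.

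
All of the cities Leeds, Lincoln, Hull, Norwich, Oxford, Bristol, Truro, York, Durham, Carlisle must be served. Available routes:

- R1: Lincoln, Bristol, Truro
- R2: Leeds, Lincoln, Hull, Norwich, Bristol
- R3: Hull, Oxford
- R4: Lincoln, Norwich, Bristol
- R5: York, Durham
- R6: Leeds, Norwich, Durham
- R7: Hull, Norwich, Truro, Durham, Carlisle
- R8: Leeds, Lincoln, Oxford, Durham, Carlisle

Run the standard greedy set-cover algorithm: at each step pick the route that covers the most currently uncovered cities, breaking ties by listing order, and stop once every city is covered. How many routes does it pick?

Pick 1: R2 covers 5 new cities (Leeds, Lincoln, Hull, Norwich, Bristol).
Pick 2: R7 covers 3 new cities (Truro, Durham, Carlisle).
Pick 3: R3 covers 1 new cities (Oxford).
Pick 4: R5 covers 1 new cities (York).
Greedy uses 4 routes.

4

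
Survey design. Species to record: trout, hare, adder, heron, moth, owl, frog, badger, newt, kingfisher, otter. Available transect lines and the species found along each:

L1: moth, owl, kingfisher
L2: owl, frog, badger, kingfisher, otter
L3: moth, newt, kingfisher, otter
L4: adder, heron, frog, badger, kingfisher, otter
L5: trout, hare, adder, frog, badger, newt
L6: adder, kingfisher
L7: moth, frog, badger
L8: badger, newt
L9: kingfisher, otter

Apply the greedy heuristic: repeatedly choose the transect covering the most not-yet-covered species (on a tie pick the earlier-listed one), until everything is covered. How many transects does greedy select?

3

Pick 1: L4 covers 6 new species (adder, heron, frog, badger, kingfisher, otter).
Pick 2: L5 covers 3 new species (trout, hare, newt).
Pick 3: L1 covers 2 new species (moth, owl).
Greedy uses 3 transects.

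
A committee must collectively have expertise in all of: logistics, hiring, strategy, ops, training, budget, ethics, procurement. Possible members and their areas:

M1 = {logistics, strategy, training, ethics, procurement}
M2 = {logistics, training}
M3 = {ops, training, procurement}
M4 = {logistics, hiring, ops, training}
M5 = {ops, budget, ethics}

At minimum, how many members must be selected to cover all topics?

3

M1, M4, M5 together cover {logistics, hiring, strategy, ops, training, budget, ethics, procurement} — every topic.
No 2 of the 5 members cover everything (all 10 pairs fall short), so 3 is minimum.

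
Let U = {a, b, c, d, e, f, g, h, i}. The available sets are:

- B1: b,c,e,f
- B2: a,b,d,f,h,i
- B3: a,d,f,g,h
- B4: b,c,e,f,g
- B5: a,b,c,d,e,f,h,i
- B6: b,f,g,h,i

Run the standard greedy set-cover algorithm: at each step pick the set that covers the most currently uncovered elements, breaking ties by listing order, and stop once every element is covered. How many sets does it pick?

Pick 1: B5 covers 8 new elements (a, b, c, d, e, f, h, i).
Pick 2: B3 covers 1 new elements (g).
Greedy uses 2 sets.

2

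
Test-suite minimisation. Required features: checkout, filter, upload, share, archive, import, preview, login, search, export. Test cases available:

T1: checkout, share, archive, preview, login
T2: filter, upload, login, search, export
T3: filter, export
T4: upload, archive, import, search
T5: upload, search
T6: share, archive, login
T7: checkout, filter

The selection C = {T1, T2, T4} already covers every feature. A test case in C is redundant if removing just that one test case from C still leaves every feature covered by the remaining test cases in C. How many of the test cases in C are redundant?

Drop T1: checkout, share, preview uncovered — not redundant.
Drop T2: filter, export uncovered — not redundant.
Drop T4: import uncovered — not redundant.
None of the test cases in C is redundant.

0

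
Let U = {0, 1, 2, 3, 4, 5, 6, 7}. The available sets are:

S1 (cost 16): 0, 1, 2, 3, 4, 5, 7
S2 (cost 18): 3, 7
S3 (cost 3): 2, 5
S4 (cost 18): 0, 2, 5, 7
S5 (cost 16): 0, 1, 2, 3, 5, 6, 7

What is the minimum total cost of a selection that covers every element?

S1, S5 cover every element at cost 16 + 16 = 32.
Any cover uses at least 2 sets; among all covering selections none totals below 32.
Greedy by coverage-per-cost would pick S3, S1, S5 for 35 — worse than the optimum 32.

32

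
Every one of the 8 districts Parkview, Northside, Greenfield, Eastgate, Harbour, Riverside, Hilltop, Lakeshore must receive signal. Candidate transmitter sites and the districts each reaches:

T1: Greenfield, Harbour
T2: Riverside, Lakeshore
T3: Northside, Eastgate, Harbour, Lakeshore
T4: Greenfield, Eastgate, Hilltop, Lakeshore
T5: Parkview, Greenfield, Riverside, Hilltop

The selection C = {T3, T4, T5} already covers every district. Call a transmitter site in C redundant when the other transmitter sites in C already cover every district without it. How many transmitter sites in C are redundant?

1

Drop T3: Northside, Harbour uncovered — not redundant.
Drop T4: the rest still cover every district — redundant.
Drop T5: Parkview, Riverside uncovered — not redundant.
1 redundant: T4.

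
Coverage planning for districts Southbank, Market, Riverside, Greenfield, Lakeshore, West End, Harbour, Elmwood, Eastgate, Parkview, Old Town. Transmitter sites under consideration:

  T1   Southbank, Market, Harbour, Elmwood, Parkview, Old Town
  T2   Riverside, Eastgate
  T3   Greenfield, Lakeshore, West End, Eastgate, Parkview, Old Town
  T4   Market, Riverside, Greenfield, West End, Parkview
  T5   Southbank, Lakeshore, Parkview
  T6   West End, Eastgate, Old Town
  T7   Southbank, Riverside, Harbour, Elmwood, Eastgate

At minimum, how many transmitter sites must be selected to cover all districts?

T1, T2, T3 together cover {Southbank, Market, Riverside, Greenfield, Lakeshore, West End, Harbour, Elmwood, Eastgate, Parkview, Old Town} — every district.
No 2 of the 7 transmitter sites cover everything (all 21 pairs fall short), so 3 is minimum.

3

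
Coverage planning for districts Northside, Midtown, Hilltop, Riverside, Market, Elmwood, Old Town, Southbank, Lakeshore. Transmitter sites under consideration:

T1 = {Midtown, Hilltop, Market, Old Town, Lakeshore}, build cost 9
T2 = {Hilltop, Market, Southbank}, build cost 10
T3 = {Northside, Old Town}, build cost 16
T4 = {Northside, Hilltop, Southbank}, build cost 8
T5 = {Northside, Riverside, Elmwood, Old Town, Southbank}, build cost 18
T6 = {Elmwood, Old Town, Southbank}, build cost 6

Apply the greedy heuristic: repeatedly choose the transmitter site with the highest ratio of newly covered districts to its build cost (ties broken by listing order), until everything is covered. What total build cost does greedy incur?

Pick 1: T1 adds 5 new (Midtown, Hilltop, Market, Old Town, Lakeshore) at build cost 9 (ratio 5/9).
Pick 2: T6 adds 2 new (Elmwood, Southbank) at build cost 6 (ratio 2/6).
Pick 3: T4 adds 1 new (Northside) at build cost 8 (ratio 1/8).
Pick 4: T5 adds 1 new (Riverside) at build cost 18 (ratio 1/18).
Greedy total build cost: 9 + 6 + 8 + 18 = 41. (The true optimum is 27, so greedy overshoots here.)

41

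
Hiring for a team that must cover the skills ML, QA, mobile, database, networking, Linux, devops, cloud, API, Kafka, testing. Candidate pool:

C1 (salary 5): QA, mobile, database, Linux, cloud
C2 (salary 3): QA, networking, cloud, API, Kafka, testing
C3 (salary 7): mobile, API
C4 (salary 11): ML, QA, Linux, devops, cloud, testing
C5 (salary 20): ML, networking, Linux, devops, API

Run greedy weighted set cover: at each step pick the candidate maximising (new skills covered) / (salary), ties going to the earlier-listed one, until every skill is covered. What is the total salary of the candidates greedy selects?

Pick 1: C2 adds 6 new (QA, networking, cloud, API, Kafka, testing) at salary 3 (ratio 6/3).
Pick 2: C1 adds 3 new (mobile, database, Linux) at salary 5 (ratio 3/5).
Pick 3: C4 adds 2 new (ML, devops) at salary 11 (ratio 2/11).
Greedy total salary: 3 + 5 + 11 = 19.

19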